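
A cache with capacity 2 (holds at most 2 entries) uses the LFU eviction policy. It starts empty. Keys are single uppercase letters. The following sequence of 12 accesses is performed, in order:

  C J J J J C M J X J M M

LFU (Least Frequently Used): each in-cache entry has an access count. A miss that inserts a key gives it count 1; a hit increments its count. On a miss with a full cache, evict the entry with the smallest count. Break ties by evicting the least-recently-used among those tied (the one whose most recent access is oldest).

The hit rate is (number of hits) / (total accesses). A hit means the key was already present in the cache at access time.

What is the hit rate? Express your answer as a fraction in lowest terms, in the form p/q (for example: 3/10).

Answer: 7/12

Derivation:
LFU simulation (capacity=2):
  1. access C: MISS. Cache: [C(c=1)]
  2. access J: MISS. Cache: [C(c=1) J(c=1)]
  3. access J: HIT, count now 2. Cache: [C(c=1) J(c=2)]
  4. access J: HIT, count now 3. Cache: [C(c=1) J(c=3)]
  5. access J: HIT, count now 4. Cache: [C(c=1) J(c=4)]
  6. access C: HIT, count now 2. Cache: [C(c=2) J(c=4)]
  7. access M: MISS, evict C(c=2). Cache: [M(c=1) J(c=4)]
  8. access J: HIT, count now 5. Cache: [M(c=1) J(c=5)]
  9. access X: MISS, evict M(c=1). Cache: [X(c=1) J(c=5)]
  10. access J: HIT, count now 6. Cache: [X(c=1) J(c=6)]
  11. access M: MISS, evict X(c=1). Cache: [M(c=1) J(c=6)]
  12. access M: HIT, count now 2. Cache: [M(c=2) J(c=6)]
Total: 7 hits, 5 misses, 3 evictions

Hit rate = 7/12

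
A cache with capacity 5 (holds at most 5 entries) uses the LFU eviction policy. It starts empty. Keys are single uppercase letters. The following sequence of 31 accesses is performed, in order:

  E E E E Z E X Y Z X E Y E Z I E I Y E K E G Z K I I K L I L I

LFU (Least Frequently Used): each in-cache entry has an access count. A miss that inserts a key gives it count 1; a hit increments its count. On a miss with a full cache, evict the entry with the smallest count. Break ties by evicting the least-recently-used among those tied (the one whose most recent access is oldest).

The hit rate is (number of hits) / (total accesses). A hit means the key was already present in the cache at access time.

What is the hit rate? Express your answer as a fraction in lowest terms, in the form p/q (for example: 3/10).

LFU simulation (capacity=5):
  1. access E: MISS. Cache: [E(c=1)]
  2. access E: HIT, count now 2. Cache: [E(c=2)]
  3. access E: HIT, count now 3. Cache: [E(c=3)]
  4. access E: HIT, count now 4. Cache: [E(c=4)]
  5. access Z: MISS. Cache: [Z(c=1) E(c=4)]
  6. access E: HIT, count now 5. Cache: [Z(c=1) E(c=5)]
  7. access X: MISS. Cache: [Z(c=1) X(c=1) E(c=5)]
  8. access Y: MISS. Cache: [Z(c=1) X(c=1) Y(c=1) E(c=5)]
  9. access Z: HIT, count now 2. Cache: [X(c=1) Y(c=1) Z(c=2) E(c=5)]
  10. access X: HIT, count now 2. Cache: [Y(c=1) Z(c=2) X(c=2) E(c=5)]
  11. access E: HIT, count now 6. Cache: [Y(c=1) Z(c=2) X(c=2) E(c=6)]
  12. access Y: HIT, count now 2. Cache: [Z(c=2) X(c=2) Y(c=2) E(c=6)]
  13. access E: HIT, count now 7. Cache: [Z(c=2) X(c=2) Y(c=2) E(c=7)]
  14. access Z: HIT, count now 3. Cache: [X(c=2) Y(c=2) Z(c=3) E(c=7)]
  15. access I: MISS. Cache: [I(c=1) X(c=2) Y(c=2) Z(c=3) E(c=7)]
  16. access E: HIT, count now 8. Cache: [I(c=1) X(c=2) Y(c=2) Z(c=3) E(c=8)]
  17. access I: HIT, count now 2. Cache: [X(c=2) Y(c=2) I(c=2) Z(c=3) E(c=8)]
  18. access Y: HIT, count now 3. Cache: [X(c=2) I(c=2) Z(c=3) Y(c=3) E(c=8)]
  19. access E: HIT, count now 9. Cache: [X(c=2) I(c=2) Z(c=3) Y(c=3) E(c=9)]
  20. access K: MISS, evict X(c=2). Cache: [K(c=1) I(c=2) Z(c=3) Y(c=3) E(c=9)]
  21. access E: HIT, count now 10. Cache: [K(c=1) I(c=2) Z(c=3) Y(c=3) E(c=10)]
  22. access G: MISS, evict K(c=1). Cache: [G(c=1) I(c=2) Z(c=3) Y(c=3) E(c=10)]
  23. access Z: HIT, count now 4. Cache: [G(c=1) I(c=2) Y(c=3) Z(c=4) E(c=10)]
  24. access K: MISS, evict G(c=1). Cache: [K(c=1) I(c=2) Y(c=3) Z(c=4) E(c=10)]
  25. access I: HIT, count now 3. Cache: [K(c=1) Y(c=3) I(c=3) Z(c=4) E(c=10)]
  26. access I: HIT, count now 4. Cache: [K(c=1) Y(c=3) Z(c=4) I(c=4) E(c=10)]
  27. access K: HIT, count now 2. Cache: [K(c=2) Y(c=3) Z(c=4) I(c=4) E(c=10)]
  28. access L: MISS, evict K(c=2). Cache: [L(c=1) Y(c=3) Z(c=4) I(c=4) E(c=10)]
  29. access I: HIT, count now 5. Cache: [L(c=1) Y(c=3) Z(c=4) I(c=5) E(c=10)]
  30. access L: HIT, count now 2. Cache: [L(c=2) Y(c=3) Z(c=4) I(c=5) E(c=10)]
  31. access I: HIT, count now 6. Cache: [L(c=2) Y(c=3) Z(c=4) I(c=6) E(c=10)]
Total: 22 hits, 9 misses, 4 evictions

Hit rate = 22/31

Answer: 22/31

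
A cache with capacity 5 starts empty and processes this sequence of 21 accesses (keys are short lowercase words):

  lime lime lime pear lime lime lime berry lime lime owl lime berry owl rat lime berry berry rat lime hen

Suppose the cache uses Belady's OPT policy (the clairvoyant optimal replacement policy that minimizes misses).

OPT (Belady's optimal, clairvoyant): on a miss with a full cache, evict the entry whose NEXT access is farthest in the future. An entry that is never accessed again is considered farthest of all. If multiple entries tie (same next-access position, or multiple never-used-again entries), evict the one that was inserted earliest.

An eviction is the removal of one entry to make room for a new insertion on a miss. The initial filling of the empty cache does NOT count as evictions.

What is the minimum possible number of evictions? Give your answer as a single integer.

Answer: 1

Derivation:
OPT (Belady) simulation (capacity=5):
  1. access lime: MISS. Cache: [lime]
  2. access lime: HIT. Next use of lime: step 3. Cache: [lime]
  3. access lime: HIT. Next use of lime: step 5. Cache: [lime]
  4. access pear: MISS. Cache: [lime pear]
  5. access lime: HIT. Next use of lime: step 6. Cache: [lime pear]
  6. access lime: HIT. Next use of lime: step 7. Cache: [lime pear]
  7. access lime: HIT. Next use of lime: step 9. Cache: [lime pear]
  8. access berry: MISS. Cache: [lime pear berry]
  9. access lime: HIT. Next use of lime: step 10. Cache: [lime pear berry]
  10. access lime: HIT. Next use of lime: step 12. Cache: [lime pear berry]
  11. access owl: MISS. Cache: [lime pear berry owl]
  12. access lime: HIT. Next use of lime: step 16. Cache: [lime pear berry owl]
  13. access berry: HIT. Next use of berry: step 17. Cache: [lime pear berry owl]
  14. access owl: HIT. Next use of owl: never. Cache: [lime pear berry owl]
  15. access rat: MISS. Cache: [lime pear berry owl rat]
  16. access lime: HIT. Next use of lime: step 20. Cache: [lime pear berry owl rat]
  17. access berry: HIT. Next use of berry: step 18. Cache: [lime pear berry owl rat]
  18. access berry: HIT. Next use of berry: never. Cache: [lime pear berry owl rat]
  19. access rat: HIT. Next use of rat: never. Cache: [lime pear berry owl rat]
  20. access lime: HIT. Next use of lime: never. Cache: [lime pear berry owl rat]
  21. access hen: MISS, evict lime (next use: never). Cache: [pear berry owl rat hen]
Total: 15 hits, 6 misses, 1 evictions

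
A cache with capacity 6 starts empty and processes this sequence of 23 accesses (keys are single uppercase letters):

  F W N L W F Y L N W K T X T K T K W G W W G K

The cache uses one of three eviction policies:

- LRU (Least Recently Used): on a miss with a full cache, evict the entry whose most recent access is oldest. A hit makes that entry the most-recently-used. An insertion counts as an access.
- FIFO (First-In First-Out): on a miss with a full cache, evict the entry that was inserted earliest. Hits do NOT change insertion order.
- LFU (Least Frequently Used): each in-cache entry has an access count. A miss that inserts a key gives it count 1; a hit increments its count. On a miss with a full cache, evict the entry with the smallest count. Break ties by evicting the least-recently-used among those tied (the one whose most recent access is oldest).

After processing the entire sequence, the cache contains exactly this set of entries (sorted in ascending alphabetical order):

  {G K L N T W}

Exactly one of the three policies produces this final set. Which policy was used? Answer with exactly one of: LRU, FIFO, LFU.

Simulating under each policy and comparing final sets:
  LRU: final set = {G K N T W X} -> differs
  FIFO: final set = {G K T W X Y} -> differs
  LFU: final set = {G K L N T W} -> MATCHES target
Only LFU produces the target set.

Answer: LFU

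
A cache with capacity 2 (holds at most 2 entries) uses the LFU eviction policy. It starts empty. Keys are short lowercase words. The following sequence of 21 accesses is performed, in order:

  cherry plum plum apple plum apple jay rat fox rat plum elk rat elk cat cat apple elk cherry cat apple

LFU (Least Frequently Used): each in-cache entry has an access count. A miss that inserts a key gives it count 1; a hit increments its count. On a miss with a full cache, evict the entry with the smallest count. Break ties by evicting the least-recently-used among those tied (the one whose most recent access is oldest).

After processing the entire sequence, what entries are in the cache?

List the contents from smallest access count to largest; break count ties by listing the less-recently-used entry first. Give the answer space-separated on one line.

LFU simulation (capacity=2):
  1. access cherry: MISS. Cache: [cherry(c=1)]
  2. access plum: MISS. Cache: [cherry(c=1) plum(c=1)]
  3. access plum: HIT, count now 2. Cache: [cherry(c=1) plum(c=2)]
  4. access apple: MISS, evict cherry(c=1). Cache: [apple(c=1) plum(c=2)]
  5. access plum: HIT, count now 3. Cache: [apple(c=1) plum(c=3)]
  6. access apple: HIT, count now 2. Cache: [apple(c=2) plum(c=3)]
  7. access jay: MISS, evict apple(c=2). Cache: [jay(c=1) plum(c=3)]
  8. access rat: MISS, evict jay(c=1). Cache: [rat(c=1) plum(c=3)]
  9. access fox: MISS, evict rat(c=1). Cache: [fox(c=1) plum(c=3)]
  10. access rat: MISS, evict fox(c=1). Cache: [rat(c=1) plum(c=3)]
  11. access plum: HIT, count now 4. Cache: [rat(c=1) plum(c=4)]
  12. access elk: MISS, evict rat(c=1). Cache: [elk(c=1) plum(c=4)]
  13. access rat: MISS, evict elk(c=1). Cache: [rat(c=1) plum(c=4)]
  14. access elk: MISS, evict rat(c=1). Cache: [elk(c=1) plum(c=4)]
  15. access cat: MISS, evict elk(c=1). Cache: [cat(c=1) plum(c=4)]
  16. access cat: HIT, count now 2. Cache: [cat(c=2) plum(c=4)]
  17. access apple: MISS, evict cat(c=2). Cache: [apple(c=1) plum(c=4)]
  18. access elk: MISS, evict apple(c=1). Cache: [elk(c=1) plum(c=4)]
  19. access cherry: MISS, evict elk(c=1). Cache: [cherry(c=1) plum(c=4)]
  20. access cat: MISS, evict cherry(c=1). Cache: [cat(c=1) plum(c=4)]
  21. access apple: MISS, evict cat(c=1). Cache: [apple(c=1) plum(c=4)]
Total: 5 hits, 16 misses, 14 evictions

Answer: apple plum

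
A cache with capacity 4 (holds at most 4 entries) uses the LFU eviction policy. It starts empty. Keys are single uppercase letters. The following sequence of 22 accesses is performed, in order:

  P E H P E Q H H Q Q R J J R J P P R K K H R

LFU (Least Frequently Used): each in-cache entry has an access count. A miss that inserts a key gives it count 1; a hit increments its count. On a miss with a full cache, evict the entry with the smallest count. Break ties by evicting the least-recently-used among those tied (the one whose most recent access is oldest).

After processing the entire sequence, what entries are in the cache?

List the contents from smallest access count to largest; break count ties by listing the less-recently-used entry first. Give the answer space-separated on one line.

LFU simulation (capacity=4):
  1. access P: MISS. Cache: [P(c=1)]
  2. access E: MISS. Cache: [P(c=1) E(c=1)]
  3. access H: MISS. Cache: [P(c=1) E(c=1) H(c=1)]
  4. access P: HIT, count now 2. Cache: [E(c=1) H(c=1) P(c=2)]
  5. access E: HIT, count now 2. Cache: [H(c=1) P(c=2) E(c=2)]
  6. access Q: MISS. Cache: [H(c=1) Q(c=1) P(c=2) E(c=2)]
  7. access H: HIT, count now 2. Cache: [Q(c=1) P(c=2) E(c=2) H(c=2)]
  8. access H: HIT, count now 3. Cache: [Q(c=1) P(c=2) E(c=2) H(c=3)]
  9. access Q: HIT, count now 2. Cache: [P(c=2) E(c=2) Q(c=2) H(c=3)]
  10. access Q: HIT, count now 3. Cache: [P(c=2) E(c=2) H(c=3) Q(c=3)]
  11. access R: MISS, evict P(c=2). Cache: [R(c=1) E(c=2) H(c=3) Q(c=3)]
  12. access J: MISS, evict R(c=1). Cache: [J(c=1) E(c=2) H(c=3) Q(c=3)]
  13. access J: HIT, count now 2. Cache: [E(c=2) J(c=2) H(c=3) Q(c=3)]
  14. access R: MISS, evict E(c=2). Cache: [R(c=1) J(c=2) H(c=3) Q(c=3)]
  15. access J: HIT, count now 3. Cache: [R(c=1) H(c=3) Q(c=3) J(c=3)]
  16. access P: MISS, evict R(c=1). Cache: [P(c=1) H(c=3) Q(c=3) J(c=3)]
  17. access P: HIT, count now 2. Cache: [P(c=2) H(c=3) Q(c=3) J(c=3)]
  18. access R: MISS, evict P(c=2). Cache: [R(c=1) H(c=3) Q(c=3) J(c=3)]
  19. access K: MISS, evict R(c=1). Cache: [K(c=1) H(c=3) Q(c=3) J(c=3)]
  20. access K: HIT, count now 2. Cache: [K(c=2) H(c=3) Q(c=3) J(c=3)]
  21. access H: HIT, count now 4. Cache: [K(c=2) Q(c=3) J(c=3) H(c=4)]
  22. access R: MISS, evict K(c=2). Cache: [R(c=1) Q(c=3) J(c=3) H(c=4)]
Total: 11 hits, 11 misses, 7 evictions

Answer: R Q J H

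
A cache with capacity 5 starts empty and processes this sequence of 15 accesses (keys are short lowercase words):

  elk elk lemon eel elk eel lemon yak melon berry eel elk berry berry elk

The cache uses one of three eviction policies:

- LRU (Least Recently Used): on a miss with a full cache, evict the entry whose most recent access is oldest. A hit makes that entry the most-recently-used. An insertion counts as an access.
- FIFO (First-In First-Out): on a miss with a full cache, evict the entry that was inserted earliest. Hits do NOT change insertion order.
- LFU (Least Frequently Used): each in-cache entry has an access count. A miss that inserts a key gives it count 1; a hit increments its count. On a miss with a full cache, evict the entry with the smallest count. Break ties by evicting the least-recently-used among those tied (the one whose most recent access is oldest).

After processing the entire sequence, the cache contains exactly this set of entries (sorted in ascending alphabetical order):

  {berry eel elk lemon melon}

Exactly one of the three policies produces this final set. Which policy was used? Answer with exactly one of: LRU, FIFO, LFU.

Simulating under each policy and comparing final sets:
  LRU: final set = {berry eel elk melon yak} -> differs
  FIFO: final set = {berry eel elk melon yak} -> differs
  LFU: final set = {berry eel elk lemon melon} -> MATCHES target
Only LFU produces the target set.

Answer: LFU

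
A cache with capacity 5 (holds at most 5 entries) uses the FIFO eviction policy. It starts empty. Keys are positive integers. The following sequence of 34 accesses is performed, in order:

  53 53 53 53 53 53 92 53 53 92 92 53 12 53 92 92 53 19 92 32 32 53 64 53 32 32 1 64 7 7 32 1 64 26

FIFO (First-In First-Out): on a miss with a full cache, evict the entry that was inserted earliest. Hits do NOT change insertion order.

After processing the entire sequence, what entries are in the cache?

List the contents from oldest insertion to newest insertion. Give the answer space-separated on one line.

Answer: 64 53 1 7 26

Derivation:
FIFO simulation (capacity=5):
  1. access 53: MISS. Cache (old->new): [53]
  2. access 53: HIT. Cache (old->new): [53]
  3. access 53: HIT. Cache (old->new): [53]
  4. access 53: HIT. Cache (old->new): [53]
  5. access 53: HIT. Cache (old->new): [53]
  6. access 53: HIT. Cache (old->new): [53]
  7. access 92: MISS. Cache (old->new): [53 92]
  8. access 53: HIT. Cache (old->new): [53 92]
  9. access 53: HIT. Cache (old->new): [53 92]
  10. access 92: HIT. Cache (old->new): [53 92]
  11. access 92: HIT. Cache (old->new): [53 92]
  12. access 53: HIT. Cache (old->new): [53 92]
  13. access 12: MISS. Cache (old->new): [53 92 12]
  14. access 53: HIT. Cache (old->new): [53 92 12]
  15. access 92: HIT. Cache (old->new): [53 92 12]
  16. access 92: HIT. Cache (old->new): [53 92 12]
  17. access 53: HIT. Cache (old->new): [53 92 12]
  18. access 19: MISS. Cache (old->new): [53 92 12 19]
  19. access 92: HIT. Cache (old->new): [53 92 12 19]
  20. access 32: MISS. Cache (old->new): [53 92 12 19 32]
  21. access 32: HIT. Cache (old->new): [53 92 12 19 32]
  22. access 53: HIT. Cache (old->new): [53 92 12 19 32]
  23. access 64: MISS, evict 53. Cache (old->new): [92 12 19 32 64]
  24. access 53: MISS, evict 92. Cache (old->new): [12 19 32 64 53]
  25. access 32: HIT. Cache (old->new): [12 19 32 64 53]
  26. access 32: HIT. Cache (old->new): [12 19 32 64 53]
  27. access 1: MISS, evict 12. Cache (old->new): [19 32 64 53 1]
  28. access 64: HIT. Cache (old->new): [19 32 64 53 1]
  29. access 7: MISS, evict 19. Cache (old->new): [32 64 53 1 7]
  30. access 7: HIT. Cache (old->new): [32 64 53 1 7]
  31. access 32: HIT. Cache (old->new): [32 64 53 1 7]
  32. access 1: HIT. Cache (old->new): [32 64 53 1 7]
  33. access 64: HIT. Cache (old->new): [32 64 53 1 7]
  34. access 26: MISS, evict 32. Cache (old->new): [64 53 1 7 26]
Total: 24 hits, 10 misses, 5 evictions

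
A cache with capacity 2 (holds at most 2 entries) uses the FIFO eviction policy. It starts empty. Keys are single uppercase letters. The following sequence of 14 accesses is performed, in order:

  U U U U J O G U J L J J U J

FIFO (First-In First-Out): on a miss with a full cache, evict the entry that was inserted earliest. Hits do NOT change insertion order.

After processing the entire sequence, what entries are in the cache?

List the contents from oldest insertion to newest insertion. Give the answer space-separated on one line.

Answer: U J

Derivation:
FIFO simulation (capacity=2):
  1. access U: MISS. Cache (old->new): [U]
  2. access U: HIT. Cache (old->new): [U]
  3. access U: HIT. Cache (old->new): [U]
  4. access U: HIT. Cache (old->new): [U]
  5. access J: MISS. Cache (old->new): [U J]
  6. access O: MISS, evict U. Cache (old->new): [J O]
  7. access G: MISS, evict J. Cache (old->new): [O G]
  8. access U: MISS, evict O. Cache (old->new): [G U]
  9. access J: MISS, evict G. Cache (old->new): [U J]
  10. access L: MISS, evict U. Cache (old->new): [J L]
  11. access J: HIT. Cache (old->new): [J L]
  12. access J: HIT. Cache (old->new): [J L]
  13. access U: MISS, evict J. Cache (old->new): [L U]
  14. access J: MISS, evict L. Cache (old->new): [U J]
Total: 5 hits, 9 misses, 7 evictions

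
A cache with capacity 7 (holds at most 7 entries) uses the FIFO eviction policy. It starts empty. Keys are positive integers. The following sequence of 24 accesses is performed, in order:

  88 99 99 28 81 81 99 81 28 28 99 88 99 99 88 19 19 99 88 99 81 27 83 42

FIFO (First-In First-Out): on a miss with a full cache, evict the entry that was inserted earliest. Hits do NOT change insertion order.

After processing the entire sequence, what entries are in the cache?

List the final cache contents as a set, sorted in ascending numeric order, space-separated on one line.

FIFO simulation (capacity=7):
  1. access 88: MISS. Cache (old->new): [88]
  2. access 99: MISS. Cache (old->new): [88 99]
  3. access 99: HIT. Cache (old->new): [88 99]
  4. access 28: MISS. Cache (old->new): [88 99 28]
  5. access 81: MISS. Cache (old->new): [88 99 28 81]
  6. access 81: HIT. Cache (old->new): [88 99 28 81]
  7. access 99: HIT. Cache (old->new): [88 99 28 81]
  8. access 81: HIT. Cache (old->new): [88 99 28 81]
  9. access 28: HIT. Cache (old->new): [88 99 28 81]
  10. access 28: HIT. Cache (old->new): [88 99 28 81]
  11. access 99: HIT. Cache (old->new): [88 99 28 81]
  12. access 88: HIT. Cache (old->new): [88 99 28 81]
  13. access 99: HIT. Cache (old->new): [88 99 28 81]
  14. access 99: HIT. Cache (old->new): [88 99 28 81]
  15. access 88: HIT. Cache (old->new): [88 99 28 81]
  16. access 19: MISS. Cache (old->new): [88 99 28 81 19]
  17. access 19: HIT. Cache (old->new): [88 99 28 81 19]
  18. access 99: HIT. Cache (old->new): [88 99 28 81 19]
  19. access 88: HIT. Cache (old->new): [88 99 28 81 19]
  20. access 99: HIT. Cache (old->new): [88 99 28 81 19]
  21. access 81: HIT. Cache (old->new): [88 99 28 81 19]
  22. access 27: MISS. Cache (old->new): [88 99 28 81 19 27]
  23. access 83: MISS. Cache (old->new): [88 99 28 81 19 27 83]
  24. access 42: MISS, evict 88. Cache (old->new): [99 28 81 19 27 83 42]
Total: 16 hits, 8 misses, 1 evictions

Answer: 19 27 28 42 81 83 99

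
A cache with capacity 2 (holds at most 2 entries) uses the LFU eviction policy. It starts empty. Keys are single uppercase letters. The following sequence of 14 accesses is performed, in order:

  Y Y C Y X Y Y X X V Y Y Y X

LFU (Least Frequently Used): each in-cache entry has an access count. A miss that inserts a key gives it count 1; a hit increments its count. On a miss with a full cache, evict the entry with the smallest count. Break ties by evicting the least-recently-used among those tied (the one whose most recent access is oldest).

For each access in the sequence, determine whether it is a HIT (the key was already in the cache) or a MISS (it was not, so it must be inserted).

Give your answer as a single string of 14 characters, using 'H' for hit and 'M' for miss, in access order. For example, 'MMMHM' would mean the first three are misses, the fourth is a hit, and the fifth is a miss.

LFU simulation (capacity=2):
  1. access Y: MISS. Cache: [Y(c=1)]
  2. access Y: HIT, count now 2. Cache: [Y(c=2)]
  3. access C: MISS. Cache: [C(c=1) Y(c=2)]
  4. access Y: HIT, count now 3. Cache: [C(c=1) Y(c=3)]
  5. access X: MISS, evict C(c=1). Cache: [X(c=1) Y(c=3)]
  6. access Y: HIT, count now 4. Cache: [X(c=1) Y(c=4)]
  7. access Y: HIT, count now 5. Cache: [X(c=1) Y(c=5)]
  8. access X: HIT, count now 2. Cache: [X(c=2) Y(c=5)]
  9. access X: HIT, count now 3. Cache: [X(c=3) Y(c=5)]
  10. access V: MISS, evict X(c=3). Cache: [V(c=1) Y(c=5)]
  11. access Y: HIT, count now 6. Cache: [V(c=1) Y(c=6)]
  12. access Y: HIT, count now 7. Cache: [V(c=1) Y(c=7)]
  13. access Y: HIT, count now 8. Cache: [V(c=1) Y(c=8)]
  14. access X: MISS, evict V(c=1). Cache: [X(c=1) Y(c=8)]
Total: 9 hits, 5 misses, 3 evictions

Answer: MHMHMHHHHMHHHM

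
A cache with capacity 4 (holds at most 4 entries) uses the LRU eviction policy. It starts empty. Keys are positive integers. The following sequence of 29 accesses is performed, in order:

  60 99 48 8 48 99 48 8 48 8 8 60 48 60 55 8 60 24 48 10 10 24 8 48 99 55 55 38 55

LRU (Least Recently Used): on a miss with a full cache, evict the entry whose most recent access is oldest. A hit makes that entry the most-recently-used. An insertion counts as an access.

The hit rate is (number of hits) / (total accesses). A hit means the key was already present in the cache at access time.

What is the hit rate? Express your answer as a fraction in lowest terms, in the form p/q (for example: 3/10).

LRU simulation (capacity=4):
  1. access 60: MISS. Cache (LRU->MRU): [60]
  2. access 99: MISS. Cache (LRU->MRU): [60 99]
  3. access 48: MISS. Cache (LRU->MRU): [60 99 48]
  4. access 8: MISS. Cache (LRU->MRU): [60 99 48 8]
  5. access 48: HIT. Cache (LRU->MRU): [60 99 8 48]
  6. access 99: HIT. Cache (LRU->MRU): [60 8 48 99]
  7. access 48: HIT. Cache (LRU->MRU): [60 8 99 48]
  8. access 8: HIT. Cache (LRU->MRU): [60 99 48 8]
  9. access 48: HIT. Cache (LRU->MRU): [60 99 8 48]
  10. access 8: HIT. Cache (LRU->MRU): [60 99 48 8]
  11. access 8: HIT. Cache (LRU->MRU): [60 99 48 8]
  12. access 60: HIT. Cache (LRU->MRU): [99 48 8 60]
  13. access 48: HIT. Cache (LRU->MRU): [99 8 60 48]
  14. access 60: HIT. Cache (LRU->MRU): [99 8 48 60]
  15. access 55: MISS, evict 99. Cache (LRU->MRU): [8 48 60 55]
  16. access 8: HIT. Cache (LRU->MRU): [48 60 55 8]
  17. access 60: HIT. Cache (LRU->MRU): [48 55 8 60]
  18. access 24: MISS, evict 48. Cache (LRU->MRU): [55 8 60 24]
  19. access 48: MISS, evict 55. Cache (LRU->MRU): [8 60 24 48]
  20. access 10: MISS, evict 8. Cache (LRU->MRU): [60 24 48 10]
  21. access 10: HIT. Cache (LRU->MRU): [60 24 48 10]
  22. access 24: HIT. Cache (LRU->MRU): [60 48 10 24]
  23. access 8: MISS, evict 60. Cache (LRU->MRU): [48 10 24 8]
  24. access 48: HIT. Cache (LRU->MRU): [10 24 8 48]
  25. access 99: MISS, evict 10. Cache (LRU->MRU): [24 8 48 99]
  26. access 55: MISS, evict 24. Cache (LRU->MRU): [8 48 99 55]
  27. access 55: HIT. Cache (LRU->MRU): [8 48 99 55]
  28. access 38: MISS, evict 8. Cache (LRU->MRU): [48 99 55 38]
  29. access 55: HIT. Cache (LRU->MRU): [48 99 38 55]
Total: 17 hits, 12 misses, 8 evictions

Hit rate = 17/29

Answer: 17/29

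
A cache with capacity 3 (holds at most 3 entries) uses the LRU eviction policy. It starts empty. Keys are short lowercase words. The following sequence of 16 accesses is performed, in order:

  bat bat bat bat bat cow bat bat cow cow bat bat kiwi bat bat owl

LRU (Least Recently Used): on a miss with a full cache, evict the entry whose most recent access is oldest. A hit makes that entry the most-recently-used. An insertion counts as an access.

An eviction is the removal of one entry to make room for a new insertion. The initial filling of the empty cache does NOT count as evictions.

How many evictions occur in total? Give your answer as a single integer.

LRU simulation (capacity=3):
  1. access bat: MISS. Cache (LRU->MRU): [bat]
  2. access bat: HIT. Cache (LRU->MRU): [bat]
  3. access bat: HIT. Cache (LRU->MRU): [bat]
  4. access bat: HIT. Cache (LRU->MRU): [bat]
  5. access bat: HIT. Cache (LRU->MRU): [bat]
  6. access cow: MISS. Cache (LRU->MRU): [bat cow]
  7. access bat: HIT. Cache (LRU->MRU): [cow bat]
  8. access bat: HIT. Cache (LRU->MRU): [cow bat]
  9. access cow: HIT. Cache (LRU->MRU): [bat cow]
  10. access cow: HIT. Cache (LRU->MRU): [bat cow]
  11. access bat: HIT. Cache (LRU->MRU): [cow bat]
  12. access bat: HIT. Cache (LRU->MRU): [cow bat]
  13. access kiwi: MISS. Cache (LRU->MRU): [cow bat kiwi]
  14. access bat: HIT. Cache (LRU->MRU): [cow kiwi bat]
  15. access bat: HIT. Cache (LRU->MRU): [cow kiwi bat]
  16. access owl: MISS, evict cow. Cache (LRU->MRU): [kiwi bat owl]
Total: 12 hits, 4 misses, 1 evictions

Answer: 1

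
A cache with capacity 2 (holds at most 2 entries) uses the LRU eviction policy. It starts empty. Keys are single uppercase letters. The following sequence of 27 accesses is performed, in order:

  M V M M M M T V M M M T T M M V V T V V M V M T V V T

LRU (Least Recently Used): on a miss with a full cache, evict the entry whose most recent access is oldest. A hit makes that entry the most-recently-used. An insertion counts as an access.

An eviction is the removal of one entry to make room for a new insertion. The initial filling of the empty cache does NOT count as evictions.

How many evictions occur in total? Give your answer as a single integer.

Answer: 9

Derivation:
LRU simulation (capacity=2):
  1. access M: MISS. Cache (LRU->MRU): [M]
  2. access V: MISS. Cache (LRU->MRU): [M V]
  3. access M: HIT. Cache (LRU->MRU): [V M]
  4. access M: HIT. Cache (LRU->MRU): [V M]
  5. access M: HIT. Cache (LRU->MRU): [V M]
  6. access M: HIT. Cache (LRU->MRU): [V M]
  7. access T: MISS, evict V. Cache (LRU->MRU): [M T]
  8. access V: MISS, evict M. Cache (LRU->MRU): [T V]
  9. access M: MISS, evict T. Cache (LRU->MRU): [V M]
  10. access M: HIT. Cache (LRU->MRU): [V M]
  11. access M: HIT. Cache (LRU->MRU): [V M]
  12. access T: MISS, evict V. Cache (LRU->MRU): [M T]
  13. access T: HIT. Cache (LRU->MRU): [M T]
  14. access M: HIT. Cache (LRU->MRU): [T M]
  15. access M: HIT. Cache (LRU->MRU): [T M]
  16. access V: MISS, evict T. Cache (LRU->MRU): [M V]
  17. access V: HIT. Cache (LRU->MRU): [M V]
  18. access T: MISS, evict M. Cache (LRU->MRU): [V T]
  19. access V: HIT. Cache (LRU->MRU): [T V]
  20. access V: HIT. Cache (LRU->MRU): [T V]
  21. access M: MISS, evict T. Cache (LRU->MRU): [V M]
  22. access V: HIT. Cache (LRU->MRU): [M V]
  23. access M: HIT. Cache (LRU->MRU): [V M]
  24. access T: MISS, evict V. Cache (LRU->MRU): [M T]
  25. access V: MISS, evict M. Cache (LRU->MRU): [T V]
  26. access V: HIT. Cache (LRU->MRU): [T V]
  27. access T: HIT. Cache (LRU->MRU): [V T]
Total: 16 hits, 11 misses, 9 evictions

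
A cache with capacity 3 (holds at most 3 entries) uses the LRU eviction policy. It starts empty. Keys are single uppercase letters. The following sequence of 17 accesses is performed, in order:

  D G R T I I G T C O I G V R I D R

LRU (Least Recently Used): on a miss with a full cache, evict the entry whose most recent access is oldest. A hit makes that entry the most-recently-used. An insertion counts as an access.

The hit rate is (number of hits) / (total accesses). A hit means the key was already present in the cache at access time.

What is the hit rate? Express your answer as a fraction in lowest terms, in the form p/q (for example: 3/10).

Answer: 3/17

Derivation:
LRU simulation (capacity=3):
  1. access D: MISS. Cache (LRU->MRU): [D]
  2. access G: MISS. Cache (LRU->MRU): [D G]
  3. access R: MISS. Cache (LRU->MRU): [D G R]
  4. access T: MISS, evict D. Cache (LRU->MRU): [G R T]
  5. access I: MISS, evict G. Cache (LRU->MRU): [R T I]
  6. access I: HIT. Cache (LRU->MRU): [R T I]
  7. access G: MISS, evict R. Cache (LRU->MRU): [T I G]
  8. access T: HIT. Cache (LRU->MRU): [I G T]
  9. access C: MISS, evict I. Cache (LRU->MRU): [G T C]
  10. access O: MISS, evict G. Cache (LRU->MRU): [T C O]
  11. access I: MISS, evict T. Cache (LRU->MRU): [C O I]
  12. access G: MISS, evict C. Cache (LRU->MRU): [O I G]
  13. access V: MISS, evict O. Cache (LRU->MRU): [I G V]
  14. access R: MISS, evict I. Cache (LRU->MRU): [G V R]
  15. access I: MISS, evict G. Cache (LRU->MRU): [V R I]
  16. access D: MISS, evict V. Cache (LRU->MRU): [R I D]
  17. access R: HIT. Cache (LRU->MRU): [I D R]
Total: 3 hits, 14 misses, 11 evictions

Hit rate = 3/17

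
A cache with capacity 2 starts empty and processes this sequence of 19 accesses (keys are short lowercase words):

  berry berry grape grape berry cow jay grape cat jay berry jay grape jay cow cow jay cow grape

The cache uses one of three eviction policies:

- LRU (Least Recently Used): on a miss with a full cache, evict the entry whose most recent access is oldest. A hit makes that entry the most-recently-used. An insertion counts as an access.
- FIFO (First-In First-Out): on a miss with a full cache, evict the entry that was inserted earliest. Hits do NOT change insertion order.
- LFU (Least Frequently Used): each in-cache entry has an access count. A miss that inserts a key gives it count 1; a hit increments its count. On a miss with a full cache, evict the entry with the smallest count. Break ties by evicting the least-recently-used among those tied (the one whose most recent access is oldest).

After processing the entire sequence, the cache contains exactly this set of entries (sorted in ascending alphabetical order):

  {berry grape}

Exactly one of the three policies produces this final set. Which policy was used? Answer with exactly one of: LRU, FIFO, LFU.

Answer: LFU

Derivation:
Simulating under each policy and comparing final sets:
  LRU: final set = {cow grape} -> differs
  FIFO: final set = {cow grape} -> differs
  LFU: final set = {berry grape} -> MATCHES target
Only LFU produces the target set.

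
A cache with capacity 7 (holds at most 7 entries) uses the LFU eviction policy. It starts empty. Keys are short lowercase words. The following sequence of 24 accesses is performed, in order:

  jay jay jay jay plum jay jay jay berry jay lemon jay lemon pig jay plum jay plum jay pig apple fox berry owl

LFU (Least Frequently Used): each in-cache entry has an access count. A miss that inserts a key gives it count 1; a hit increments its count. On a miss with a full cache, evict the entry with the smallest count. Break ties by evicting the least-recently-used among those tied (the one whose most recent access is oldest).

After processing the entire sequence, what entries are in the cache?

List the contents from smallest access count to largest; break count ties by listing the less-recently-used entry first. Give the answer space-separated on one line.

Answer: fox owl lemon pig berry plum jay

Derivation:
LFU simulation (capacity=7):
  1. access jay: MISS. Cache: [jay(c=1)]
  2. access jay: HIT, count now 2. Cache: [jay(c=2)]
  3. access jay: HIT, count now 3. Cache: [jay(c=3)]
  4. access jay: HIT, count now 4. Cache: [jay(c=4)]
  5. access plum: MISS. Cache: [plum(c=1) jay(c=4)]
  6. access jay: HIT, count now 5. Cache: [plum(c=1) jay(c=5)]
  7. access jay: HIT, count now 6. Cache: [plum(c=1) jay(c=6)]
  8. access jay: HIT, count now 7. Cache: [plum(c=1) jay(c=7)]
  9. access berry: MISS. Cache: [plum(c=1) berry(c=1) jay(c=7)]
  10. access jay: HIT, count now 8. Cache: [plum(c=1) berry(c=1) jay(c=8)]
  11. access lemon: MISS. Cache: [plum(c=1) berry(c=1) lemon(c=1) jay(c=8)]
  12. access jay: HIT, count now 9. Cache: [plum(c=1) berry(c=1) lemon(c=1) jay(c=9)]
  13. access lemon: HIT, count now 2. Cache: [plum(c=1) berry(c=1) lemon(c=2) jay(c=9)]
  14. access pig: MISS. Cache: [plum(c=1) berry(c=1) pig(c=1) lemon(c=2) jay(c=9)]
  15. access jay: HIT, count now 10. Cache: [plum(c=1) berry(c=1) pig(c=1) lemon(c=2) jay(c=10)]
  16. access plum: HIT, count now 2. Cache: [berry(c=1) pig(c=1) lemon(c=2) plum(c=2) jay(c=10)]
  17. access jay: HIT, count now 11. Cache: [berry(c=1) pig(c=1) lemon(c=2) plum(c=2) jay(c=11)]
  18. access plum: HIT, count now 3. Cache: [berry(c=1) pig(c=1) lemon(c=2) plum(c=3) jay(c=11)]
  19. access jay: HIT, count now 12. Cache: [berry(c=1) pig(c=1) lemon(c=2) plum(c=3) jay(c=12)]
  20. access pig: HIT, count now 2. Cache: [berry(c=1) lemon(c=2) pig(c=2) plum(c=3) jay(c=12)]
  21. access apple: MISS. Cache: [berry(c=1) apple(c=1) lemon(c=2) pig(c=2) plum(c=3) jay(c=12)]
  22. access fox: MISS. Cache: [berry(c=1) apple(c=1) fox(c=1) lemon(c=2) pig(c=2) plum(c=3) jay(c=12)]
  23. access berry: HIT, count now 2. Cache: [apple(c=1) fox(c=1) lemon(c=2) pig(c=2) berry(c=2) plum(c=3) jay(c=12)]
  24. access owl: MISS, evict apple(c=1). Cache: [fox(c=1) owl(c=1) lemon(c=2) pig(c=2) berry(c=2) plum(c=3) jay(c=12)]
Total: 16 hits, 8 misses, 1 evictions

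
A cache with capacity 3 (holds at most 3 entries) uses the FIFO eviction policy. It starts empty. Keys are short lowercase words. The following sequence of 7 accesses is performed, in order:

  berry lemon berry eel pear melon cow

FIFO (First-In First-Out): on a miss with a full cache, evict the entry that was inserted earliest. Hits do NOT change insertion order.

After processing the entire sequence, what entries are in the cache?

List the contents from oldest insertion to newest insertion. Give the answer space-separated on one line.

FIFO simulation (capacity=3):
  1. access berry: MISS. Cache (old->new): [berry]
  2. access lemon: MISS. Cache (old->new): [berry lemon]
  3. access berry: HIT. Cache (old->new): [berry lemon]
  4. access eel: MISS. Cache (old->new): [berry lemon eel]
  5. access pear: MISS, evict berry. Cache (old->new): [lemon eel pear]
  6. access melon: MISS, evict lemon. Cache (old->new): [eel pear melon]
  7. access cow: MISS, evict eel. Cache (old->new): [pear melon cow]
Total: 1 hits, 6 misses, 3 evictions

Answer: pear melon cow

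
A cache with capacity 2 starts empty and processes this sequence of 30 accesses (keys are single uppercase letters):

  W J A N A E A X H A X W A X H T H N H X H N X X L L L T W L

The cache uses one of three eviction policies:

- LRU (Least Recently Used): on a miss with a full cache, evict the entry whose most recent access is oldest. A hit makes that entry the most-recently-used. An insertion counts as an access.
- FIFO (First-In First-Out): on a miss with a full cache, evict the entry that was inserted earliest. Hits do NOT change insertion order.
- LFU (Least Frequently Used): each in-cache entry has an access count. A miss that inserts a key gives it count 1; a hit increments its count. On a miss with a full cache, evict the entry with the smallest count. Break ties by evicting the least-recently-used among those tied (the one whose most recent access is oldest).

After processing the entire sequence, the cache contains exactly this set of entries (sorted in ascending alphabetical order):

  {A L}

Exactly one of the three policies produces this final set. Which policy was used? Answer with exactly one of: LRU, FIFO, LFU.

Answer: LFU

Derivation:
Simulating under each policy and comparing final sets:
  LRU: final set = {L W} -> differs
  FIFO: final set = {L W} -> differs
  LFU: final set = {A L} -> MATCHES target
Only LFU produces the target set.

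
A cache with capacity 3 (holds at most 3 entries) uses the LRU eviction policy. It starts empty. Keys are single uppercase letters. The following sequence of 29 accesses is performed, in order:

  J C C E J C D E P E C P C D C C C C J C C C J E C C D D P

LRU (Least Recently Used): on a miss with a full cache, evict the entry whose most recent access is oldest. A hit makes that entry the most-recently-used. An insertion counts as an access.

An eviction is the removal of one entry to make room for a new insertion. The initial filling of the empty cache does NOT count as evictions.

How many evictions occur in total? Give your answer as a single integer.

Answer: 9

Derivation:
LRU simulation (capacity=3):
  1. access J: MISS. Cache (LRU->MRU): [J]
  2. access C: MISS. Cache (LRU->MRU): [J C]
  3. access C: HIT. Cache (LRU->MRU): [J C]
  4. access E: MISS. Cache (LRU->MRU): [J C E]
  5. access J: HIT. Cache (LRU->MRU): [C E J]
  6. access C: HIT. Cache (LRU->MRU): [E J C]
  7. access D: MISS, evict E. Cache (LRU->MRU): [J C D]
  8. access E: MISS, evict J. Cache (LRU->MRU): [C D E]
  9. access P: MISS, evict C. Cache (LRU->MRU): [D E P]
  10. access E: HIT. Cache (LRU->MRU): [D P E]
  11. access C: MISS, evict D. Cache (LRU->MRU): [P E C]
  12. access P: HIT. Cache (LRU->MRU): [E C P]
  13. access C: HIT. Cache (LRU->MRU): [E P C]
  14. access D: MISS, evict E. Cache (LRU->MRU): [P C D]
  15. access C: HIT. Cache (LRU->MRU): [P D C]
  16. access C: HIT. Cache (LRU->MRU): [P D C]
  17. access C: HIT. Cache (LRU->MRU): [P D C]
  18. access C: HIT. Cache (LRU->MRU): [P D C]
  19. access J: MISS, evict P. Cache (LRU->MRU): [D C J]
  20. access C: HIT. Cache (LRU->MRU): [D J C]
  21. access C: HIT. Cache (LRU->MRU): [D J C]
  22. access C: HIT. Cache (LRU->MRU): [D J C]
  23. access J: HIT. Cache (LRU->MRU): [D C J]
  24. access E: MISS, evict D. Cache (LRU->MRU): [C J E]
  25. access C: HIT. Cache (LRU->MRU): [J E C]
  26. access C: HIT. Cache (LRU->MRU): [J E C]
  27. access D: MISS, evict J. Cache (LRU->MRU): [E C D]
  28. access D: HIT. Cache (LRU->MRU): [E C D]
  29. access P: MISS, evict E. Cache (LRU->MRU): [C D P]
Total: 17 hits, 12 misses, 9 evictions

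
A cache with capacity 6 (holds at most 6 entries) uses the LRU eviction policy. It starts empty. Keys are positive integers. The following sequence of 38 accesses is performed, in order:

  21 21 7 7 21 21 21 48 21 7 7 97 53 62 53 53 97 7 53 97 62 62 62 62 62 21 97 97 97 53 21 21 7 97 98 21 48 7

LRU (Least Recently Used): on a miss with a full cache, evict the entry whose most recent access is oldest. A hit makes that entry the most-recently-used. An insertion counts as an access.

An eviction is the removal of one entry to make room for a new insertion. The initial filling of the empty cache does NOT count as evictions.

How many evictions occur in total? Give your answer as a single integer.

LRU simulation (capacity=6):
  1. access 21: MISS. Cache (LRU->MRU): [21]
  2. access 21: HIT. Cache (LRU->MRU): [21]
  3. access 7: MISS. Cache (LRU->MRU): [21 7]
  4. access 7: HIT. Cache (LRU->MRU): [21 7]
  5. access 21: HIT. Cache (LRU->MRU): [7 21]
  6. access 21: HIT. Cache (LRU->MRU): [7 21]
  7. access 21: HIT. Cache (LRU->MRU): [7 21]
  8. access 48: MISS. Cache (LRU->MRU): [7 21 48]
  9. access 21: HIT. Cache (LRU->MRU): [7 48 21]
  10. access 7: HIT. Cache (LRU->MRU): [48 21 7]
  11. access 7: HIT. Cache (LRU->MRU): [48 21 7]
  12. access 97: MISS. Cache (LRU->MRU): [48 21 7 97]
  13. access 53: MISS. Cache (LRU->MRU): [48 21 7 97 53]
  14. access 62: MISS. Cache (LRU->MRU): [48 21 7 97 53 62]
  15. access 53: HIT. Cache (LRU->MRU): [48 21 7 97 62 53]
  16. access 53: HIT. Cache (LRU->MRU): [48 21 7 97 62 53]
  17. access 97: HIT. Cache (LRU->MRU): [48 21 7 62 53 97]
  18. access 7: HIT. Cache (LRU->MRU): [48 21 62 53 97 7]
  19. access 53: HIT. Cache (LRU->MRU): [48 21 62 97 7 53]
  20. access 97: HIT. Cache (LRU->MRU): [48 21 62 7 53 97]
  21. access 62: HIT. Cache (LRU->MRU): [48 21 7 53 97 62]
  22. access 62: HIT. Cache (LRU->MRU): [48 21 7 53 97 62]
  23. access 62: HIT. Cache (LRU->MRU): [48 21 7 53 97 62]
  24. access 62: HIT. Cache (LRU->MRU): [48 21 7 53 97 62]
  25. access 62: HIT. Cache (LRU->MRU): [48 21 7 53 97 62]
  26. access 21: HIT. Cache (LRU->MRU): [48 7 53 97 62 21]
  27. access 97: HIT. Cache (LRU->MRU): [48 7 53 62 21 97]
  28. access 97: HIT. Cache (LRU->MRU): [48 7 53 62 21 97]
  29. access 97: HIT. Cache (LRU->MRU): [48 7 53 62 21 97]
  30. access 53: HIT. Cache (LRU->MRU): [48 7 62 21 97 53]
  31. access 21: HIT. Cache (LRU->MRU): [48 7 62 97 53 21]
  32. access 21: HIT. Cache (LRU->MRU): [48 7 62 97 53 21]
  33. access 7: HIT. Cache (LRU->MRU): [48 62 97 53 21 7]
  34. access 97: HIT. Cache (LRU->MRU): [48 62 53 21 7 97]
  35. access 98: MISS, evict 48. Cache (LRU->MRU): [62 53 21 7 97 98]
  36. access 21: HIT. Cache (LRU->MRU): [62 53 7 97 98 21]
  37. access 48: MISS, evict 62. Cache (LRU->MRU): [53 7 97 98 21 48]
  38. access 7: HIT. Cache (LRU->MRU): [53 97 98 21 48 7]
Total: 30 hits, 8 misses, 2 evictions

Answer: 2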